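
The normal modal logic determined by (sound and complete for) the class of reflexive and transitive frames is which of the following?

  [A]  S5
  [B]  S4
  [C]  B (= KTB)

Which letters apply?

(A) S5 is determined by the class of reflexive, symmetric, and transitive frames.
(B) S4 is determined by exactly this class.
(C) B (= KTB) is determined by the class of reflexive and symmetric frames.

B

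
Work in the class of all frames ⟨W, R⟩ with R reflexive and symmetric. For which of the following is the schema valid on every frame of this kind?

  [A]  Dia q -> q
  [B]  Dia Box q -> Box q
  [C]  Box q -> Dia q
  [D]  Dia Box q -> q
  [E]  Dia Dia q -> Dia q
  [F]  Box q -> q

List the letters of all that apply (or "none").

C, D, F

Reflexive relations are serial.
(A) Dia q -> q is the converse of T; it holds exactly when R ⊆ identity. Such an R need not be a subset of the identity — not valid.
(B) Dia Box q -> Box q (the dual of axiom 5) characterises the euclidean frames. Such an R need not be euclidean — not valid.
(C) Box q -> Dia q (axiom D) characterises the serial frames. Every such R is serial — valid.
(D) Dia Box q -> q is the dual of axiom B; it is valid on a frame exactly when R is symmetric. Every such R is symmetric, so valid.
(E) Dia Dia q -> Dia q (the dual of axiom 4) characterises the transitive frames. Such an R need not be transitive — not valid.
(F) Box q -> q is axiom T; it is valid on a frame exactly when R is reflexive. Every such R is reflexive, so valid.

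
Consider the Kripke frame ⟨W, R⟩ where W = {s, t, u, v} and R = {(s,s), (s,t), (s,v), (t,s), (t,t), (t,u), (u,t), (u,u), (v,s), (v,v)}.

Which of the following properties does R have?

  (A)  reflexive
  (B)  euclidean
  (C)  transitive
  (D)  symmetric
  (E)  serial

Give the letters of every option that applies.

(A) reflexive: each world relates to itself.
(B) not euclidean: s R t and s R v but not t R v.
(C) not transitive: s R t and t R u but not s R u.
(D) symmetric: every R-edge is matched by its reverse.
(E) serial: every world has an R-successor.

A, D, E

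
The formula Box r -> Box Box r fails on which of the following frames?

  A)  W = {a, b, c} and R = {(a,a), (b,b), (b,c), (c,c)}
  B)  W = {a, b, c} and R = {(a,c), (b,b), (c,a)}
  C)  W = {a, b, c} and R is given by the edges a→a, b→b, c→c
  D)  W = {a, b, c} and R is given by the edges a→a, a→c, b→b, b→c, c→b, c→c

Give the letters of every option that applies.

The schema Box r -> Box Box r is axiom 4; it is valid on a frame iff R is transitive.
(A) R is transitive (R is closed under composition), so the schema is valid here.
(B) R is not transitive (a R c and c R a but not a R a), so the schema fails here.
(C) R is transitive (R is closed under composition), so the schema is valid here.
(D) R is not transitive (a R c and c R b but not a R b), so the schema fails here.

B, D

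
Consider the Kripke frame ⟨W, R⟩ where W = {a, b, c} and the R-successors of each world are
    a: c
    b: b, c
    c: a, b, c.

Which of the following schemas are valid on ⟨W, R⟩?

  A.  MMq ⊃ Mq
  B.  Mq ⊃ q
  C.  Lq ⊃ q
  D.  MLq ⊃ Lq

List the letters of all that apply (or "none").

none

R is not reflexive: not a R a.
R is not transitive: a R c and c R a but not a R a.
R is not euclidean: c R a and c R b but not a R b.
R is not a subset of the identity: a R c with a ≠ c.
(A) MMq ⊃ Mq is the dual of axiom 4; it is valid on a frame exactly when R is transitive. R is not transitive, so not valid.
(B) Mq ⊃ q is the converse of T; it holds exactly when R ⊆ identity. Here R ⊄ identity — not valid.
(C) Lq ⊃ q (axiom T) characterises the reflexive frames. R is not reflexive — not valid.
(D) MLq ⊃ Lq (the dual of axiom 5) characterises the euclidean frames. R is not euclidean — not valid.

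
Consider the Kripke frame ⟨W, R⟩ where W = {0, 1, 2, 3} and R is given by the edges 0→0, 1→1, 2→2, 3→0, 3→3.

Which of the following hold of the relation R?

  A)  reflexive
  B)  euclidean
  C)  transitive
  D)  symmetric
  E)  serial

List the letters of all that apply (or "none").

(A) reflexive: each world relates to itself.
(B) not euclidean: 3 R 0 and 3 R 3 but not 0 R 3.
(C) transitive: R is closed under composition.
(D) not symmetric: 3 R 0 but not 0 R 3.
(E) serial: every world has an R-successor.

A, C, E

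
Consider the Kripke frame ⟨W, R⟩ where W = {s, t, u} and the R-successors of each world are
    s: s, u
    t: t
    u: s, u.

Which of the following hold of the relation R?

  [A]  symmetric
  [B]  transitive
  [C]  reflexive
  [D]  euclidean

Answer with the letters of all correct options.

(A) symmetric: every R-edge is matched by its reverse.
(B) transitive: R is closed under composition.
(C) reflexive: each world relates to itself.
(D) euclidean: any two R-successors of the same world are R-related.

A, B, C, D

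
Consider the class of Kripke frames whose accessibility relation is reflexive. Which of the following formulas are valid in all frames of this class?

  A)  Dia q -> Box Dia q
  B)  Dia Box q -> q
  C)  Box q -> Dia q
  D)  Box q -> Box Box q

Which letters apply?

C

A reflexive relation is serial.
(A) axiom 5: valid iff R is euclidean. Such an R need not be euclidean — not valid.
(B) the dual of axiom B: valid iff R is symmetric. Such an R need not be symmetric — not valid.
(C) axiom D: valid iff R is serial. Every such R is serial — valid.
(D) Box q -> Box Box q is axiom 4, which corresponds to transitivity. Such an R need not be transitive — not valid.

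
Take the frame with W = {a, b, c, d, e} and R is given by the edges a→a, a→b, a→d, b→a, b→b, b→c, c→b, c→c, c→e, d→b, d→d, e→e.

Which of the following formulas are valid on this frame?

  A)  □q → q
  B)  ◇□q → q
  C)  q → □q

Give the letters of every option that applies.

A

R is reflexive: each world relates to itself.
R is not symmetric: a R d but not d R a.
R is not a subset of the identity: a R b with a ≠ b.
(A) axiom T: valid iff R is reflexive. R is reflexive — valid.
(B) ◇□q → q is the dual of axiom B, which corresponds to symmetry. R is not symmetric — not valid.
(C) q → □q is valid only on frames where every R-edge is a self-loop. Here R ⊄ identity — not valid.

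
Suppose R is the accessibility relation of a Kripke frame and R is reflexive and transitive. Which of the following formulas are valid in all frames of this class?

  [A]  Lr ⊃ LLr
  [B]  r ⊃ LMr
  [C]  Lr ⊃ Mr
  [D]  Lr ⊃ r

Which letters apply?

Reflexive relations are serial.
(A) Lr ⊃ LLr (axiom 4) characterises the transitive frames. Every such R is transitive — valid.
(B) axiom B: valid iff R is symmetric. Such an R need not be symmetric — not valid.
(C) Lr ⊃ Mr (axiom D) characterises the serial frames. Every such R is serial — valid.
(D) axiom T: valid iff R is reflexive. Every such R is reflexive — valid.

A, C, D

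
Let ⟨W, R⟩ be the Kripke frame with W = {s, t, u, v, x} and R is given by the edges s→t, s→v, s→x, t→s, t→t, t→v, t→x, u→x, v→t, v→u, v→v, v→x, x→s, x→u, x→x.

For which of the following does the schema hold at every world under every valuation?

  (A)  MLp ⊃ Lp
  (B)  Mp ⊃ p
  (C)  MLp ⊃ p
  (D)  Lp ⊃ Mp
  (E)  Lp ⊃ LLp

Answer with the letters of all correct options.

R is not symmetric: s R v but not v R s.
R is not transitive: s R t and t R s but not s R s.
R is not euclidean: s R x and s R t but not x R t.
R is serial: every world has an R-successor.
R is not a subset of the identity: s R t with s ≠ t.
(A) MLp ⊃ Lp is the dual of axiom 5, which corresponds to the euclidean property. R is not euclidean — not valid.
(B) Mp ⊃ p (the converse of T) corresponds to R being a subset of the identity. Here R ⊄ identity, so not valid.
(C) the dual of axiom B: valid iff R is symmetric. R is not symmetric — not valid.
(D) Lp ⊃ Mp is axiom D; it is valid on a frame exactly when R is serial. R is serial, so valid.
(E) Lp ⊃ LLp (axiom 4) characterises the transitive frames. R is not transitive — not valid.

D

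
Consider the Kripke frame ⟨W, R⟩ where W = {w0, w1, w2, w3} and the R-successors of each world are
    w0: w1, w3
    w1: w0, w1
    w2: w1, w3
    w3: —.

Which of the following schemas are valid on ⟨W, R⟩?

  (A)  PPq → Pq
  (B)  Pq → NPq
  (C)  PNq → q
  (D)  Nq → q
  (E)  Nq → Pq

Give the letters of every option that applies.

R is not reflexive: not w0 R w0.
R is not symmetric: w0 R w3 but not w3 R w0.
R is not transitive: w0 R w1 and w1 R w0 but not w0 R w0.
R is not euclidean: w0 R w1 and w0 R w3 but not w1 R w3.
R is not serial: w3 has no R-successor.
(A) the dual of axiom 4: valid iff R is transitive. R is not transitive — not valid.
(B) Pq → NPq (axiom 5) characterises the euclidean frames. R is not euclidean — not valid.
(C) PNq → q is the dual of axiom B, which corresponds to symmetry. R is not symmetric — not valid.
(D) Nq → q is axiom T, which corresponds to reflexivity. R is not reflexive — not valid.
(E) axiom D: valid iff R is serial. R is not serial — not valid.

none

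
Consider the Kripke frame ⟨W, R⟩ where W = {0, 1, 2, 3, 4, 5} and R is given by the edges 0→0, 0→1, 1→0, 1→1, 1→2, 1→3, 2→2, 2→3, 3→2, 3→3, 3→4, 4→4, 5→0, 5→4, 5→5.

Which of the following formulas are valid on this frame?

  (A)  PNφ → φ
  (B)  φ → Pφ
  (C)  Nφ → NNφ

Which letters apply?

R is reflexive: each world relates to itself.
R is not symmetric: 1 R 2 but not 2 R 1.
R is not transitive: 0 R 1 and 1 R 2 but not 0 R 2.
(A) PNφ → φ is the dual of axiom B, which corresponds to symmetry. R is not symmetric — not valid.
(B) φ → Pφ is the dual of axiom T, which corresponds to reflexivity. R is reflexive — valid.
(C) Nφ → NNφ is axiom 4; it is valid on a frame exactly when R is transitive. R is not transitive, so not valid.

B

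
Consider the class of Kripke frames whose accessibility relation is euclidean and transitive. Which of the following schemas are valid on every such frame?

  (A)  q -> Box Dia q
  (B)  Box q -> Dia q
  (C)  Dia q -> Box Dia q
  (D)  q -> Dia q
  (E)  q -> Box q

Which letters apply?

(A) q -> Box Dia q (axiom B) characterises the symmetric frames. Such an R need not be symmetric — not valid.
(B) Box q -> Dia q (axiom D) characterises the serial frames. Such an R need not be serial — not valid.
(C) Dia q -> Box Dia q is axiom 5; it is valid on a frame exactly when R is euclidean. Every such R is euclidean, so valid.
(D) q -> Dia q is the dual of axiom T; it is valid on a frame exactly when R is reflexive. Such an R need not be reflexive, so not valid.
(E) q -> Box q is valid only on frames where every R-edge is a self-loop. Such an R need not be a subset of the identity — not valid.

C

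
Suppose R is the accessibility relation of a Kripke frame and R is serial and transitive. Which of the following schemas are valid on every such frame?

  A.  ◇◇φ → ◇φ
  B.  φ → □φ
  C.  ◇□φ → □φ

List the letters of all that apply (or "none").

(A) ◇◇φ → ◇φ is the dual of axiom 4; it is valid on a frame exactly when R is transitive. Every such R is transitive, so valid.
(B) φ → □φ (equivalent to ◇p→p) corresponds to R being a subset of the identity. Such an R need not be a subset of the identity, so not valid.
(C) ◇□φ → □φ (the dual of axiom 5) characterises the euclidean frames. Such an R need not be euclidean — not valid.

A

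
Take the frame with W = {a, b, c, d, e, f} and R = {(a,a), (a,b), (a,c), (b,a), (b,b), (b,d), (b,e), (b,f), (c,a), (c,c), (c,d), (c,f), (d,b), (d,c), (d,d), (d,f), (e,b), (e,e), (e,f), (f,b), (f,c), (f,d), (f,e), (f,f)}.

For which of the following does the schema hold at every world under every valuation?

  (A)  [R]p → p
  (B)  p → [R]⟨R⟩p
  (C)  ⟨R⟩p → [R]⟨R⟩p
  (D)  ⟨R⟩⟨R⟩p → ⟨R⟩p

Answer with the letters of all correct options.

A, B

R is reflexive: each world relates to itself.
R is symmetric: every R-edge is matched by its reverse.
R is not transitive: a R b and b R d but not a R d.
R is not euclidean: a R b and a R c but not b R c.
(A) [R]p → p is axiom T, which corresponds to reflexivity. R is reflexive — valid.
(B) axiom B: valid iff R is symmetric. R is symmetric — valid.
(C) ⟨R⟩p → [R]⟨R⟩p is axiom 5; it is valid on a frame exactly when R is euclidean. R is not euclidean, so not valid.
(D) ⟨R⟩⟨R⟩p → ⟨R⟩p is the dual of axiom 4, which corresponds to transitivity. R is not transitive — not valid.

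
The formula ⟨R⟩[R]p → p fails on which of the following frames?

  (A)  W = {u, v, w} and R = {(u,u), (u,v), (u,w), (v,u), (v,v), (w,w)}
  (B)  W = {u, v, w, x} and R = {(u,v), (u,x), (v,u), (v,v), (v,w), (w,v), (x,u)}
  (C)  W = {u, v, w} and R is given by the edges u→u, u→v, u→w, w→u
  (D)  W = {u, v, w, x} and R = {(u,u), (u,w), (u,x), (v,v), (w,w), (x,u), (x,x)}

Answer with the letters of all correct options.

A, C, D

The schema ⟨R⟩[R]p → p is the dual of axiom B; it is valid on a frame iff R is symmetric.
(A) R is not symmetric (u R w but not w R u), so the schema fails here.
(B) R is symmetric (every R-edge is matched by its reverse), so the schema is valid here.
(C) R is not symmetric (u R v but not v R u), so the schema fails here.
(D) R is not symmetric (u R w but not w R u), so the schema fails here.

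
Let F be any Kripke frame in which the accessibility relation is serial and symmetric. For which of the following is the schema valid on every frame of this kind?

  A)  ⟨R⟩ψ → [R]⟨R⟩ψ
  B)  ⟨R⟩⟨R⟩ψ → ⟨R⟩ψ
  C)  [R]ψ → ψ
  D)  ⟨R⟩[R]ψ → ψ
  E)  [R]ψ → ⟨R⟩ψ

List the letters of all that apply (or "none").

D, E

(A) ⟨R⟩ψ → [R]⟨R⟩ψ (axiom 5) characterises the euclidean frames. Such an R need not be euclidean — not valid.
(B) ⟨R⟩⟨R⟩ψ → ⟨R⟩ψ (the dual of axiom 4) characterises the transitive frames. Such an R need not be transitive — not valid.
(C) axiom T: valid iff R is reflexive. Such an R need not be reflexive — not valid.
(D) ⟨R⟩[R]ψ → ψ (the dual of axiom B) characterises the symmetric frames. Every such R is symmetric — valid.
(E) [R]ψ → ⟨R⟩ψ is axiom D, which corresponds to seriality. Every such R is serial — valid.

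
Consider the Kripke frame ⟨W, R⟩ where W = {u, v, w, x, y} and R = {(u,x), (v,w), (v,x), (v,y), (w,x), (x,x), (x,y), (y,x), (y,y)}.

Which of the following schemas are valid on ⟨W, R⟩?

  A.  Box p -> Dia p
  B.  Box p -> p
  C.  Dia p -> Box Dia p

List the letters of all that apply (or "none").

R is not reflexive: not u R u.
R is not euclidean: v R w and v R y but not w R y.
R is serial: every world has an R-successor.
(A) axiom D: valid iff R is serial. R is serial — valid.
(B) Box p -> p is axiom T; it is valid on a frame exactly when R is reflexive. R is not reflexive, so not valid.
(C) Dia p -> Box Dia p (axiom 5) characterises the euclidean frames. R is not euclidean — not valid.

A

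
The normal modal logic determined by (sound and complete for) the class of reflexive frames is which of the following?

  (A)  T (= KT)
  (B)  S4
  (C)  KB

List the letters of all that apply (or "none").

(A) T (= KT) is determined by exactly this class.
(B) S4 is determined by the class of reflexive and transitive frames.
(C) KB is determined by the class of symmetric frames.

A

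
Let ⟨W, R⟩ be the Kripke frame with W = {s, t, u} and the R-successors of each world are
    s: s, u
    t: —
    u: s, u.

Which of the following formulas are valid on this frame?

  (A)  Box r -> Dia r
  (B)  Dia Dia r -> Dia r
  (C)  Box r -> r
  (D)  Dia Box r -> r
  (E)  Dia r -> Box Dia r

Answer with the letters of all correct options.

R is not reflexive: not t R t.
R is symmetric: every R-edge is matched by its reverse.
R is transitive: R is closed under composition.
R is euclidean: any two R-successors of the same world are R-related.
R is not serial: t has no R-successor.
(A) Box r -> Dia r (axiom D) characterises the serial frames. R is not serial — not valid.
(B) Dia Dia r -> Dia r is the dual of axiom 4, which corresponds to transitivity. R is transitive — valid.
(C) Box r -> r is axiom T, which corresponds to reflexivity. R is not reflexive — not valid.
(D) Dia Box r -> r is the dual of axiom B; it is valid on a frame exactly when R is symmetric. R is symmetric, so valid.
(E) Dia r -> Box Dia r (axiom 5) characterises the euclidean frames. R is euclidean — valid.

B, D, E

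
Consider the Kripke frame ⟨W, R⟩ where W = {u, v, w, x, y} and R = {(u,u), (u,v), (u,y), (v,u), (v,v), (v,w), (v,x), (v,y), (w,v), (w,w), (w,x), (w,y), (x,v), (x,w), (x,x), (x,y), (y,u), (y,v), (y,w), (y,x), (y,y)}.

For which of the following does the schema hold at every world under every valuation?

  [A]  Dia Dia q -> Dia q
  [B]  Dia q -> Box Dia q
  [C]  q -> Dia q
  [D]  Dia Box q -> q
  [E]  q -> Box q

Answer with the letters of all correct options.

R is reflexive: each world relates to itself.
R is symmetric: every R-edge is matched by its reverse.
R is not transitive: u R v and v R w but not u R w.
R is not euclidean: v R u and v R w but not u R w.
R is not a subset of the identity: u R v with u ≠ v.
(A) the dual of axiom 4: valid iff R is transitive. R is not transitive — not valid.
(B) Dia q -> Box Dia q (axiom 5) characterises the euclidean frames. R is not euclidean — not valid.
(C) q -> Dia q is the dual of axiom T; it is valid on a frame exactly when R is reflexive. R is reflexive, so valid.
(D) the dual of axiom B: valid iff R is symmetric. R is symmetric — valid.
(E) q -> Box q is valid only on frames where every R-edge is a self-loop. Here R ⊄ identity — not valid.

C, D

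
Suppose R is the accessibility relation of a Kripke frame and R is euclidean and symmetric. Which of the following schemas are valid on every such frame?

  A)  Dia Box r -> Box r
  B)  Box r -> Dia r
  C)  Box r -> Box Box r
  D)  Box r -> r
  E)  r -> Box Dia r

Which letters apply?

A, C, E

A symmetric euclidean relation is transitive (uRv and vRw give vRu by symmetry, then uRw by the euclidean condition, applied at v).
(A) Dia Box r -> Box r (the dual of axiom 5) characterises the euclidean frames. Every such R is euclidean — valid.
(B) axiom D: valid iff R is serial. Such an R need not be serial — not valid.
(C) Box r -> Box Box r is axiom 4, which corresponds to transitivity. Every such R is transitive — valid.
(D) Box r -> r is axiom T; it is valid on a frame exactly when R is reflexive. Such an R need not be reflexive, so not valid.
(E) axiom B: valid iff R is symmetric. Every such R is symmetric — valid.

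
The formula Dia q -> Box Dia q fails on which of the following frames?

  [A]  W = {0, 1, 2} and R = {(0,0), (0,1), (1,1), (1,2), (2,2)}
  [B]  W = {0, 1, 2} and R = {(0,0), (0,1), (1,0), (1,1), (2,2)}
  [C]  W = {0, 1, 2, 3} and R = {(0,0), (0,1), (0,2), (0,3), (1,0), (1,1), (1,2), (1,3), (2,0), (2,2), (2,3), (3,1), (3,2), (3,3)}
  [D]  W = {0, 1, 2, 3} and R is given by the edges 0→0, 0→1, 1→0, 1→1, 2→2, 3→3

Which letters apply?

The schema Dia q -> Box Dia q is axiom 5; it is valid on a frame iff R is euclidean.
(A) R is not euclidean (0 R 1 and 0 R 0 but not 1 R 0), so the schema fails here.
(B) R is euclidean (any two R-successors of the same world are R-related), so the schema is valid here.
(C) R is not euclidean (0 R 2 and 0 R 1 but not 2 R 1), so the schema fails here.
(D) R is euclidean (any two R-successors of the same world are R-related), so the schema is valid here.

A, C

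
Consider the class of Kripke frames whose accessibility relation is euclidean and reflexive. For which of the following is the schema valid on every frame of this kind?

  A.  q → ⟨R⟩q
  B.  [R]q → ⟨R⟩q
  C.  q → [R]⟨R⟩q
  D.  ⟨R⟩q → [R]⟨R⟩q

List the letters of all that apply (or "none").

A reflexive euclidean relation is also symmetric (from wRw and wRv the euclidean condition gives vRw) and hence transitive; it is an equivalence relation.
(A) q → ⟨R⟩q is the dual of axiom T; it is valid on a frame exactly when R is reflexive. Every such R is reflexive, so valid.
(B) [R]q → ⟨R⟩q (axiom D) characterises the serial frames. Every such R is serial — valid.
(C) q → [R]⟨R⟩q is axiom B, which corresponds to symmetry. Every such R is symmetric — valid.
(D) ⟨R⟩q → [R]⟨R⟩q is axiom 5, which corresponds to the euclidean property. Every such R is euclidean — valid.

A, B, C, D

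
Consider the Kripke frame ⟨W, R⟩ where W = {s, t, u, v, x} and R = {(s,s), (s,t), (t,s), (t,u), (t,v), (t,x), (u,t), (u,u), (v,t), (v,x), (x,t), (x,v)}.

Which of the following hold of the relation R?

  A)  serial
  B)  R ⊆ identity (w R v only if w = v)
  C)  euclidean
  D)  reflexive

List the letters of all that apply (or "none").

A

(A) serial: every world has an R-successor.
(B) not ⊆ identity: s R t with s ≠ t.
(C) not euclidean: t R s and t R u but not s R u.
(D) not reflexive: not t R t.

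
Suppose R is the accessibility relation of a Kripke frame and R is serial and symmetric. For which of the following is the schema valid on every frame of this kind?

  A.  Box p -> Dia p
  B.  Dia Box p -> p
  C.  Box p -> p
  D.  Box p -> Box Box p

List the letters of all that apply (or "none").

A, B

(A) Box p -> Dia p is axiom D; it is valid on a frame exactly when R is serial. Every such R is serial, so valid.
(B) Dia Box p -> p is the dual of axiom B, which corresponds to symmetry. Every such R is symmetric — valid.
(C) Box p -> p is axiom T, which corresponds to reflexivity. Such an R need not be reflexive — not valid.
(D) Box p -> Box Box p (axiom 4) characterises the transitive frames. Such an R need not be transitive — not valid.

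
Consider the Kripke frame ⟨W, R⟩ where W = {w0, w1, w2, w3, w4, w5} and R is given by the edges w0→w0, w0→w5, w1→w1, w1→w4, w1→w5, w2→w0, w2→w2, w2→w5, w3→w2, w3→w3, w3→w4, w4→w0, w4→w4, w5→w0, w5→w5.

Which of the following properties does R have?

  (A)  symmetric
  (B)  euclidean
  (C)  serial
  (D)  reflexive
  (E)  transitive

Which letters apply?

(A) not symmetric: w1 R w4 but not w4 R w1.
(B) not euclidean: w1 R w4 and w1 R w1 but not w4 R w1.
(C) serial: every world has an R-successor.
(D) reflexive: each world relates to itself.
(E) not transitive: w1 R w4 and w4 R w0 but not w1 R w0.

C, D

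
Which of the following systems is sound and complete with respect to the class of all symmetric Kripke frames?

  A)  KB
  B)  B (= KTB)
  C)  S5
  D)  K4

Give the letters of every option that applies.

A

(A) KB is determined by exactly this class.
(B) B (= KTB) is determined by the class of reflexive and symmetric frames.
(C) S5 is determined by the class of reflexive, symmetric, and transitive frames.
(D) K4 is determined by the class of transitive frames.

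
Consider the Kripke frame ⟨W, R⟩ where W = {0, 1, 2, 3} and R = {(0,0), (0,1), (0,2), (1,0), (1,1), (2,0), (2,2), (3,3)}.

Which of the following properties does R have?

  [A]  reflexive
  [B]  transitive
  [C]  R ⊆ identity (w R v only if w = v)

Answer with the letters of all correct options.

(A) reflexive: each world relates to itself.
(B) not transitive: 1 R 0 and 0 R 2 but not 1 R 2.
(C) not ⊆ identity: 0 R 1 with 0 ≠ 1.

A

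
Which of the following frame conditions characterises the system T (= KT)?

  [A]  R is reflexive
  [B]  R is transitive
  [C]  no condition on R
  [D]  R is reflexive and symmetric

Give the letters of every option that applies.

A

(A) T (= KT) is sound and complete for exactly this class.
(B) this class determines K4, not T (= KT).
(C) this class determines K, not T (= KT).
(D) this class determines B (= KTB), not T (= KT).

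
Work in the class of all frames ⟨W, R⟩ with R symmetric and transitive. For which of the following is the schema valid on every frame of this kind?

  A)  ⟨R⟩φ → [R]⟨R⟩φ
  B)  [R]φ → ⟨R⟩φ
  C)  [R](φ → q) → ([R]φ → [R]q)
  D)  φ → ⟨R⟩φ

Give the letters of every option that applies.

A, C

A symmetric transitive relation is euclidean (uRv and uRw give vRu by symmetry, then vRw by transitivity).
(A) ⟨R⟩φ → [R]⟨R⟩φ (axiom 5) characterises the euclidean frames. Every such R is euclidean — valid.
(B) [R]φ → ⟨R⟩φ is axiom D; it is valid on a frame exactly when R is serial. Such an R need not be serial, so not valid.
(C) [R](φ → q) → ([R]φ → [R]q) is the K axiom; it holds on all frames — valid.
(D) φ → ⟨R⟩φ is the dual of axiom T, which corresponds to reflexivity. Such an R need not be reflexive — not valid.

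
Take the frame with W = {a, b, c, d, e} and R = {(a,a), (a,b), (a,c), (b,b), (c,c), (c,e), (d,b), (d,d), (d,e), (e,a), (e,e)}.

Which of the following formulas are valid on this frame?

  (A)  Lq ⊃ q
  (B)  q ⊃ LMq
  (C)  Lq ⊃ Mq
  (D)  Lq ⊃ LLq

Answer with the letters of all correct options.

A, C

R is reflexive: each world relates to itself.
R is not symmetric: a R b but not b R a.
R is not transitive: a R c and c R e but not a R e.
R is serial: every world has an R-successor.
(A) axiom T: valid iff R is reflexive. R is reflexive — valid.
(B) q ⊃ LMq (axiom B) characterises the symmetric frames. R is not symmetric — not valid.
(C) axiom D: valid iff R is serial. R is serial — valid.
(D) Lq ⊃ LLq is axiom 4; it is valid on a frame exactly when R is transitive. R is not transitive, so not valid.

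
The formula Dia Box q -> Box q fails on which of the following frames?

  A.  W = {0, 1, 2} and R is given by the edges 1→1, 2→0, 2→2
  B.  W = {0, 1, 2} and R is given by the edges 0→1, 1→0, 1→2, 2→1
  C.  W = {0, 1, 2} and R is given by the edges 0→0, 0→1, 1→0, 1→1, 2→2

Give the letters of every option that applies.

A, B

The schema Dia Box q -> Box q is the dual of axiom 5; it is valid on a frame iff R is euclidean.
(A) R is not euclidean (2 R 0 and 2 R 2 but not 0 R 2), so the schema fails here.
(B) R is not euclidean (1 R 0 and 1 R 2 but not 0 R 2), so the schema fails here.
(C) R is euclidean (any two R-successors of the same world are R-related), so the schema is valid here.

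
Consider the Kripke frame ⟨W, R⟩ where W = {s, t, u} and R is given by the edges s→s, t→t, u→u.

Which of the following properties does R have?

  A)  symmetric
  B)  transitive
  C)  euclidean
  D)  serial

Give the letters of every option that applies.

(A) symmetric: every R-edge is matched by its reverse.
(B) transitive: R is closed under composition.
(C) euclidean: any two R-successors of the same world are R-related.
(D) serial: every world has an R-successor.

A, B, C, D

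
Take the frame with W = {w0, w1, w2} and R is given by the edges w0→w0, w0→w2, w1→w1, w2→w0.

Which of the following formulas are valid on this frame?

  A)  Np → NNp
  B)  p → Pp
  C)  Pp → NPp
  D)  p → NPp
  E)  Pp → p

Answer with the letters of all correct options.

D

R is not reflexive: not w2 R w2.
R is symmetric: every R-edge is matched by its reverse.
R is not transitive: w2 R w0 and w0 R w2 but not w2 R w2.
R is not euclidean: w0 R w2 and w0 R w2 but not w2 R w2.
R is not a subset of the identity: w0 R w2 with w0 ≠ w2.
(A) Np → NNp (axiom 4) characterises the transitive frames. R is not transitive — not valid.
(B) p → Pp is the dual of axiom T, which corresponds to reflexivity. R is not reflexive — not valid.
(C) Pp → NPp (axiom 5) characterises the euclidean frames. R is not euclidean — not valid.
(D) axiom B: valid iff R is symmetric. R is symmetric — valid.
(E) Pp → p is the converse of T; it holds exactly when R ⊆ identity. Here R ⊄ identity — not valid.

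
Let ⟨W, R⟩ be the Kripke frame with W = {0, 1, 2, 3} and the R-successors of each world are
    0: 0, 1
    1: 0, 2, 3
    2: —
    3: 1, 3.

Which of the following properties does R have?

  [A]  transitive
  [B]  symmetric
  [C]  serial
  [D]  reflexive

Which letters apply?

(A) not transitive: 0 R 1 and 1 R 2 but not 0 R 2.
(B) not symmetric: 1 R 2 but not 2 R 1.
(C) not serial: 2 has no R-successor.
(D) not reflexive: not 1 R 1.

none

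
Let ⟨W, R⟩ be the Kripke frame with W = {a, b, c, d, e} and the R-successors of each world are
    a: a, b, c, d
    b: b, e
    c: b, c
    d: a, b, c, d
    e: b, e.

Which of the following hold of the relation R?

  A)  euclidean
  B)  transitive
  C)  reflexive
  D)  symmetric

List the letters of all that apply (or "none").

(A) not euclidean: a R b and a R a but not b R a.
(B) not transitive: a R b and b R e but not a R e.
(C) reflexive: each world relates to itself.
(D) not symmetric: a R b but not b R a.

C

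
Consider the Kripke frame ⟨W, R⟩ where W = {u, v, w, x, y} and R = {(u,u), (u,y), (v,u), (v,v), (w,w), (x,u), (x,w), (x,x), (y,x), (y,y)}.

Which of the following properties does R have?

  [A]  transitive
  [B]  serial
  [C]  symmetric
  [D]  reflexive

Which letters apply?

(A) not transitive: u R y and y R x but not u R x.
(B) serial: every world has an R-successor.
(C) not symmetric: u R y but not y R u.
(D) reflexive: each world relates to itself.

B, D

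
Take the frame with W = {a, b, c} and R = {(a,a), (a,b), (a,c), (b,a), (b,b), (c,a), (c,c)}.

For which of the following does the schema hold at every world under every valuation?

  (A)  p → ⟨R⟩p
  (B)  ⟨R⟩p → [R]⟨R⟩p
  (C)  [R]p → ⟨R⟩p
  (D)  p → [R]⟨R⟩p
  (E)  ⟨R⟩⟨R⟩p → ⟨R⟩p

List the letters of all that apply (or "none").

R is reflexive: each world relates to itself.
R is symmetric: every R-edge is matched by its reverse.
R is not transitive: b R a and a R c but not b R c.
R is not euclidean: a R b and a R c but not b R c.
R is serial: every world has an R-successor.
(A) the dual of axiom T: valid iff R is reflexive. R is reflexive — valid.
(B) ⟨R⟩p → [R]⟨R⟩p is axiom 5, which corresponds to the euclidean property. R is not euclidean — not valid.
(C) [R]p → ⟨R⟩p (axiom D) characterises the serial frames. R is serial — valid.
(D) p → [R]⟨R⟩p is axiom B; it is valid on a frame exactly when R is symmetric. R is symmetric, so valid.
(E) ⟨R⟩⟨R⟩p → ⟨R⟩p (the dual of axiom 4) characterises the transitive frames. R is not transitive — not valid.

A, C, D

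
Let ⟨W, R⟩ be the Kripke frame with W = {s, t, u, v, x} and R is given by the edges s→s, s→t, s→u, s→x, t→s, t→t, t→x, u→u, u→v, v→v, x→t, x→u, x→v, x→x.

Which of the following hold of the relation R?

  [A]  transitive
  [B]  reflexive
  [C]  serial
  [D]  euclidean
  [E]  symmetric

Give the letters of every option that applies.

(A) not transitive: s R u and u R v but not s R v.
(B) reflexive: each world relates to itself.
(C) serial: every world has an R-successor.
(D) not euclidean: s R t and s R u but not t R u.
(E) not symmetric: s R u but not u R s.

B, C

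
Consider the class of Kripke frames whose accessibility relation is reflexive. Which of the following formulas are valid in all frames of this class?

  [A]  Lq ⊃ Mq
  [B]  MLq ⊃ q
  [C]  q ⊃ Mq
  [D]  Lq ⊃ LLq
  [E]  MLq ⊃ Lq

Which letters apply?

A, C

A reflexive relation is serial.
(A) Lq ⊃ Mq (axiom D) characterises the serial frames. Every such R is serial — valid.
(B) MLq ⊃ q is the dual of axiom B, which corresponds to symmetry. Such an R need not be symmetric — not valid.
(C) the dual of axiom T: valid iff R is reflexive. Every such R is reflexive — valid.
(D) Lq ⊃ LLq is axiom 4; it is valid on a frame exactly when R is transitive. Such an R need not be transitive, so not valid.
(E) MLq ⊃ Lq is the dual of axiom 5; it is valid on a frame exactly when R is euclidean. Such an R need not be euclidean, so not valid.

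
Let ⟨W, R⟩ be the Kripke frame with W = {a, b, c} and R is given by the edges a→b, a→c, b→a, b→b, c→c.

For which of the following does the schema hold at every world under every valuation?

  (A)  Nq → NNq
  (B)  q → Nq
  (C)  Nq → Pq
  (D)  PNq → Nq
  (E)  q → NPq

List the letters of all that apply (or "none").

C

R is not symmetric: a R c but not c R a.
R is not transitive: a R b and b R a but not a R a.
R is not euclidean: a R b and a R c but not b R c.
R is serial: every world has an R-successor.
R is not a subset of the identity: a R b with a ≠ b.
(A) axiom 4: valid iff R is transitive. R is not transitive — not valid.
(B) q → Nq is valid only on frames where every R-edge is a self-loop. Here R ⊄ identity — not valid.
(C) Nq → Pq is axiom D, which corresponds to seriality. R is serial — valid.
(D) PNq → Nq (the dual of axiom 5) characterises the euclidean frames. R is not euclidean — not valid.
(E) q → NPq is axiom B, which corresponds to symmetry. R is not symmetric — not valid.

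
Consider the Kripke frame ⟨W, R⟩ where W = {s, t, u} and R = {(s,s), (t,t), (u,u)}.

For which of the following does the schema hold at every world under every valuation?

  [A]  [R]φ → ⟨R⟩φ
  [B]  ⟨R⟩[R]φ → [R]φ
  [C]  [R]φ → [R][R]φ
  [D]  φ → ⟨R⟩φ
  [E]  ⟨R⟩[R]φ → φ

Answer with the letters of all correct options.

R is reflexive: each world relates to itself.
R is symmetric: every R-edge is matched by its reverse.
R is transitive: R is closed under composition.
R is euclidean: any two R-successors of the same world are R-related.
R is serial: every world has an R-successor.
(A) [R]φ → ⟨R⟩φ (axiom D) characterises the serial frames. R is serial — valid.
(B) ⟨R⟩[R]φ → [R]φ (the dual of axiom 5) characterises the euclidean frames. R is euclidean — valid.
(C) [R]φ → [R][R]φ is axiom 4; it is valid on a frame exactly when R is transitive. R is transitive, so valid.
(D) φ → ⟨R⟩φ (the dual of axiom T) characterises the reflexive frames. R is reflexive — valid.
(E) ⟨R⟩[R]φ → φ (the dual of axiom B) characterises the symmetric frames. R is symmetric — valid.

A, B, C, D, E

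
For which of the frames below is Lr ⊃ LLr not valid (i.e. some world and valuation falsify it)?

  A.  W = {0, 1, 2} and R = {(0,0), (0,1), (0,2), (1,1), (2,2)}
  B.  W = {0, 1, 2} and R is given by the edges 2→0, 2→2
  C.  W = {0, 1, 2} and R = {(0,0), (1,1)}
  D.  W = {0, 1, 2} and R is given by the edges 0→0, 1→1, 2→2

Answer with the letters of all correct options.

The schema Lr ⊃ LLr is axiom 4; it is valid on a frame iff R is transitive.
(A) R is transitive (R is closed under composition), so the schema is valid here.
(B) R is transitive (R is closed under composition), so the schema is valid here.
(C) R is transitive (R is closed under composition), so the schema is valid here.
(D) R is transitive (R is closed under composition), so the schema is valid here.

none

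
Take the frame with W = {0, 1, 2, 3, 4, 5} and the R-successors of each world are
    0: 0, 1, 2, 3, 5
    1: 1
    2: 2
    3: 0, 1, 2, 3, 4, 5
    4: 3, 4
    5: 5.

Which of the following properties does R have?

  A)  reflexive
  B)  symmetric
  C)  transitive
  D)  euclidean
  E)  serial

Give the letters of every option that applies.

A, E

(A) reflexive: each world relates to itself.
(B) not symmetric: 0 R 1 but not 1 R 0.
(C) not transitive: 0 R 3 and 3 R 4 but not 0 R 4.
(D) not euclidean: 0 R 1 and 0 R 0 but not 1 R 0.
(E) serial: every world has an R-successor.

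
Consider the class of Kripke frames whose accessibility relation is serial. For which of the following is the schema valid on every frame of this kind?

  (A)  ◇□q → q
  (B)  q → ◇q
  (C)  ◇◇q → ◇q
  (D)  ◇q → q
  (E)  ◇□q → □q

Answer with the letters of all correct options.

(A) ◇□q → q is the dual of axiom B; it is valid on a frame exactly when R is symmetric. Such an R need not be symmetric, so not valid.
(B) q → ◇q is the dual of axiom T, which corresponds to reflexivity. Such an R need not be reflexive — not valid.
(C) ◇◇q → ◇q is the dual of axiom 4; it is valid on a frame exactly when R is transitive. Such an R need not be transitive, so not valid.
(D) ◇q → q is valid only on frames where every R-edge is a self-loop. Such an R need not be a subset of the identity — not valid.
(E) ◇□q → □q is the dual of axiom 5, which corresponds to the euclidean property. Such an R need not be euclidean — not valid.

none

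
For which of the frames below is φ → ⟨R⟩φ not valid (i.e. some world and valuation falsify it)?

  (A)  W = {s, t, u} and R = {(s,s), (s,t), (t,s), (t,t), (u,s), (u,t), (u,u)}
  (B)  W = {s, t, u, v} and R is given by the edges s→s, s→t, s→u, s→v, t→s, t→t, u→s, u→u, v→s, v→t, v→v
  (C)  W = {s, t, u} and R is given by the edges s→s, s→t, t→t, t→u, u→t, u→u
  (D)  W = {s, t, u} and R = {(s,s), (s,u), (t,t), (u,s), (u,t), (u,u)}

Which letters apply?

none

The schema φ → ⟨R⟩φ is the dual of axiom T; it is valid on a frame iff R is reflexive.
(A) R is reflexive (each world relates to itself), so the schema is valid here.
(B) R is reflexive (each world relates to itself), so the schema is valid here.
(C) R is reflexive (each world relates to itself), so the schema is valid here.
(D) R is reflexive (each world relates to itself), so the schema is valid here.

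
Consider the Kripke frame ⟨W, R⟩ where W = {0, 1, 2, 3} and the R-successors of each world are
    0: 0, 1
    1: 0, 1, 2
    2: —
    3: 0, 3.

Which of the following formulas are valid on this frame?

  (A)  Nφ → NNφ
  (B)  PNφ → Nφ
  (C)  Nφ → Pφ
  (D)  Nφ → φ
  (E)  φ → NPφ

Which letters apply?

R is not reflexive: not 2 R 2.
R is not symmetric: 1 R 2 but not 2 R 1.
R is not transitive: 0 R 1 and 1 R 2 but not 0 R 2.
R is not euclidean: 1 R 0 and 1 R 2 but not 0 R 2.
R is not serial: 2 has no R-successor.
(A) axiom 4: valid iff R is transitive. R is not transitive — not valid.
(B) the dual of axiom 5: valid iff R is euclidean. R is not euclidean — not valid.
(C) Nφ → Pφ is axiom D; it is valid on a frame exactly when R is serial. R is not serial, so not valid.
(D) Nφ → φ (axiom T) characterises the reflexive frames. R is not reflexive — not valid.
(E) φ → NPφ (axiom B) characterises the symmetric frames. R is not symmetric — not valid.

none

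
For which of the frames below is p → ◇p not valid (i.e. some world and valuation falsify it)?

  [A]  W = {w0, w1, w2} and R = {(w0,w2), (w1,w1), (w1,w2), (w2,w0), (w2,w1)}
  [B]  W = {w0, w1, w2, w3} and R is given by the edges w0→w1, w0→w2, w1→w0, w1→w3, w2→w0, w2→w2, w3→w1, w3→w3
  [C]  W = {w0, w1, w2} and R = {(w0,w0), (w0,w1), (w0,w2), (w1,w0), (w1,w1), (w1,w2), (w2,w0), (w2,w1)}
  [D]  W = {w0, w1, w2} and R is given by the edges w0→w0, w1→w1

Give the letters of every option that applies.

A, B, C, D

The schema p → ◇p is the dual of axiom T; it is valid on a frame iff R is reflexive.
(A) R is not reflexive (not w0 R w0), so the schema fails here.
(B) R is not reflexive (not w0 R w0), so the schema fails here.
(C) R is not reflexive (not w2 R w2), so the schema fails here.
(D) R is not reflexive (not w2 R w2), so the schema fails here.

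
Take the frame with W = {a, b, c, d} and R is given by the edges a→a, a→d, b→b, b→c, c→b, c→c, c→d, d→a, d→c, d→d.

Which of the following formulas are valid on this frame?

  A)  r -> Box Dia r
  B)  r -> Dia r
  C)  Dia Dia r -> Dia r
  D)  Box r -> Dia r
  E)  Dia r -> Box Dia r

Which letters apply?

A, B, D

R is reflexive: each world relates to itself.
R is symmetric: every R-edge is matched by its reverse.
R is not transitive: a R d and d R c but not a R c.
R is not euclidean: c R b and c R d but not b R d.
R is serial: every world has an R-successor.
(A) axiom B: valid iff R is symmetric. R is symmetric — valid.
(B) r -> Dia r is the dual of axiom T; it is valid on a frame exactly when R is reflexive. R is reflexive, so valid.
(C) Dia Dia r -> Dia r (the dual of axiom 4) characterises the transitive frames. R is not transitive — not valid.
(D) Box r -> Dia r is axiom D, which corresponds to seriality. R is serial — valid.
(E) Dia r -> Box Dia r (axiom 5) characterises the euclidean frames. R is not euclidean — not valid.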